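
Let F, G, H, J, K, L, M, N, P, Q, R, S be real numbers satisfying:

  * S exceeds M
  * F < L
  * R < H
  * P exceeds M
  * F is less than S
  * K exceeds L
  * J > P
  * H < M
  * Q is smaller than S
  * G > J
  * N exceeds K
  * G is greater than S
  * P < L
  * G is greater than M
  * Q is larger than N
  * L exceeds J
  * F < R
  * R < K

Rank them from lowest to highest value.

F < R < H < M < P < J < L < K < N < Q < S < G

Each adjacent pair is fixed by a given relation: F < R; R < H; H < M; M < P; P < J; J < L; L < K; K < N; N < Q; Q < S; S < G. Chaining them end to end gives the full order.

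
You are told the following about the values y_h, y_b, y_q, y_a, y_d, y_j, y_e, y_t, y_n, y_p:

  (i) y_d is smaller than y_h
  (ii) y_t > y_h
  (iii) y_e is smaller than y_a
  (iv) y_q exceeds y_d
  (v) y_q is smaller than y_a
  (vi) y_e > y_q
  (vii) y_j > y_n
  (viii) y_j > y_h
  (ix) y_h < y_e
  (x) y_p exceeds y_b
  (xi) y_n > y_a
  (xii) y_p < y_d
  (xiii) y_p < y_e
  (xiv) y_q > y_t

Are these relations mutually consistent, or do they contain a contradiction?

consistent

The single ordering y_b < y_p < y_d < y_h < y_t < y_q < y_e < y_a < y_n < y_j satisfies every listed relation, so no contradiction arises.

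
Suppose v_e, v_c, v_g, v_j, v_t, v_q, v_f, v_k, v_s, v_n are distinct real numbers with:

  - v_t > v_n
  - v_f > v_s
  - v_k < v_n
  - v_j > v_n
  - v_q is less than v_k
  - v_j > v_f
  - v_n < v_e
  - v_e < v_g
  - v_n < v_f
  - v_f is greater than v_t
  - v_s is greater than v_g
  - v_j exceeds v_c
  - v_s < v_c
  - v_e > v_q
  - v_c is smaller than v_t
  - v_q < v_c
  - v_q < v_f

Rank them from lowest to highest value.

v_q < v_k < v_n < v_e < v_g < v_s < v_c < v_t < v_f < v_j

The consecutive links are each given: v_q < v_k; v_k < v_n; v_n < v_e; v_e < v_g; v_g < v_s; v_s < v_c; v_c < v_t; v_t < v_f; v_f < v_j.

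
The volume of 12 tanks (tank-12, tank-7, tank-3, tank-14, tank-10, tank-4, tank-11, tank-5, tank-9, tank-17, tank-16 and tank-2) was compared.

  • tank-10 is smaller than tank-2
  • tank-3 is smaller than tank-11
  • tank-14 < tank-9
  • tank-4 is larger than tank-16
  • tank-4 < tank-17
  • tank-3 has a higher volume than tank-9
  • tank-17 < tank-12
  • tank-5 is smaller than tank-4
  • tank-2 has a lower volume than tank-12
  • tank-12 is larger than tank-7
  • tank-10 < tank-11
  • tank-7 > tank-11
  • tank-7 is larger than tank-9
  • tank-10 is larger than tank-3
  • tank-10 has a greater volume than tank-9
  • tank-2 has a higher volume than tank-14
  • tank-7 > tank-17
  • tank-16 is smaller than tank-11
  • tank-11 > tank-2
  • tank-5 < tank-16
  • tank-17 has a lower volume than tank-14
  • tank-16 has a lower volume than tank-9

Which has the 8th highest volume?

Piecing the relations together gives one ordering: tank-5 < tank-16 < tank-4 < tank-17 < tank-14 < tank-9 < tank-3 < tank-10 < tank-2 < tank-11 < tank-7 < tank-12.
Counting 8 from the largest end gives tank-14.

tank-14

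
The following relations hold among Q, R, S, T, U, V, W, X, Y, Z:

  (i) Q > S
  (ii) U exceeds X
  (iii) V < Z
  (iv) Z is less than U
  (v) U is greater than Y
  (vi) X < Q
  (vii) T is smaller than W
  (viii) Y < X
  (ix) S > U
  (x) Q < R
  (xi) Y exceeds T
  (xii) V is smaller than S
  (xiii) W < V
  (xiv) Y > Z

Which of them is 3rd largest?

Piecing the relations together gives one ordering: T < W < V < Z < Y < X < U < S < Q < R.
The 3rd largest is S.

S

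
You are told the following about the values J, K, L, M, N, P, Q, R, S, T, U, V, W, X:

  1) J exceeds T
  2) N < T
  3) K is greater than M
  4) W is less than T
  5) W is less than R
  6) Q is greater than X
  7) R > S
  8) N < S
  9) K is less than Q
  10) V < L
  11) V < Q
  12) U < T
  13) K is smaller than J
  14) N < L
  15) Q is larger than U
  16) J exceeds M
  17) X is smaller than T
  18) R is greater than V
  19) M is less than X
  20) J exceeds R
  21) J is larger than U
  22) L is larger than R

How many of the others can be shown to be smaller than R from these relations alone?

4

The elements the relations force below R are V, W, N, S — no chain reaches any other.
That is 4.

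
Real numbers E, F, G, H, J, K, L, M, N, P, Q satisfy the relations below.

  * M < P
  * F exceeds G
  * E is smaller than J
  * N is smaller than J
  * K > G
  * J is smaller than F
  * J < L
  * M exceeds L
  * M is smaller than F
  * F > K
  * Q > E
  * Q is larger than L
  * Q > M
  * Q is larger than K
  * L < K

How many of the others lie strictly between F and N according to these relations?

The relations place N below F. An element lies strictly between them when it is forced above N and also forced below F.
Above N: {J, L, M, P, K, Q}. Below F: {E, J, L, M, G, K}.
Intersection: {J, L, M, K} — 4.

4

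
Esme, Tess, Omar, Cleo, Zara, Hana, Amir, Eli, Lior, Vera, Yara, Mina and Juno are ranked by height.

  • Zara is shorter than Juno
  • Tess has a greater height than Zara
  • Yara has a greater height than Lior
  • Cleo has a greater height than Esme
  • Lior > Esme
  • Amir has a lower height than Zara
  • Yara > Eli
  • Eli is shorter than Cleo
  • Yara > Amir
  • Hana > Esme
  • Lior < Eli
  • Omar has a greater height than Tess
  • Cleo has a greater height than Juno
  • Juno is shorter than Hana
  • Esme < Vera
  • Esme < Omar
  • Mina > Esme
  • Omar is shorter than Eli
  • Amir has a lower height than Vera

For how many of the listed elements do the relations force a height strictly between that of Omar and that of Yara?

The relations place Omar below Yara. An element lies strictly between them when it is forced above Omar and also forced below Yara.
Above Omar: {Eli, Cleo}. Below Yara: {Amir, Esme, Zara, Tess, Lior, Eli}.
Intersection: {Eli} — 1.

1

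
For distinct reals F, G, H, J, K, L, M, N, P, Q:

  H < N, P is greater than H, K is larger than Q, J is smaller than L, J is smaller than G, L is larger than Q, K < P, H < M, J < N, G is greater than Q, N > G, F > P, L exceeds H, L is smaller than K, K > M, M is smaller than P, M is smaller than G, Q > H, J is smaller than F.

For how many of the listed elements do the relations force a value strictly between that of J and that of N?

The relations place J below N. An element lies strictly between them when it is forced above J and also forced below N.
Above J: {L, K, P, F, G}. Below N: {H, M, Q, G}.
Intersection: {G} — 1.

1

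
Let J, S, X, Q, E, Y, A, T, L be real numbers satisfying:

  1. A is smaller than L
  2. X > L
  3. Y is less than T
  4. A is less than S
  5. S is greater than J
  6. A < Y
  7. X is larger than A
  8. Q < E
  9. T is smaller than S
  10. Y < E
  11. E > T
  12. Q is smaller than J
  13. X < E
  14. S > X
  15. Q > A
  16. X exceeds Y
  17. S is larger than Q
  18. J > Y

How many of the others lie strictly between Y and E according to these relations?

Chaining upward from Y reaches: T, J, X, S.
Chaining downward from E reaches: A, Q, L, T, X.
Strictly between Y and E are those in both lists: T, X — 2 elements.

2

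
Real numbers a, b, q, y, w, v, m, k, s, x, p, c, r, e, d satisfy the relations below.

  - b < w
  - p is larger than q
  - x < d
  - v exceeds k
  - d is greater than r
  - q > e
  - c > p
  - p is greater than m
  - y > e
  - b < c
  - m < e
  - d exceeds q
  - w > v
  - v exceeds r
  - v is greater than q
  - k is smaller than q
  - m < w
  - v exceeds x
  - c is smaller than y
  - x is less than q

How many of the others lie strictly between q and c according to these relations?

The relations place q below c. An element lies strictly between them when it is forced above q and also forced below c.
Above q: {v, p, d, w, y}. Below c: {m, x, k, e, b, p}.
Intersection: {p} — 1.

1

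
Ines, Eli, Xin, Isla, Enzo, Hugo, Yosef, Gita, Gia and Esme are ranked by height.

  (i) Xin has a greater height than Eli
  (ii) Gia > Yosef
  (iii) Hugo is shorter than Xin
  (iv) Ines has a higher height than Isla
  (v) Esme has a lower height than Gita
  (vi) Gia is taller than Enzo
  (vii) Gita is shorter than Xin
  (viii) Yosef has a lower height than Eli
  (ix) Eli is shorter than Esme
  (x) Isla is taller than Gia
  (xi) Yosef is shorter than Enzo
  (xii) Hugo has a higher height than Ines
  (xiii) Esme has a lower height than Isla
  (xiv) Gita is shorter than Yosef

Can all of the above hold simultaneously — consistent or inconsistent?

We have Yosef < Eli stated directly, yet also Eli < Esme < Gita < Yosef by chaining the others — so Eli < Yosef. Contradiction.

inconsistent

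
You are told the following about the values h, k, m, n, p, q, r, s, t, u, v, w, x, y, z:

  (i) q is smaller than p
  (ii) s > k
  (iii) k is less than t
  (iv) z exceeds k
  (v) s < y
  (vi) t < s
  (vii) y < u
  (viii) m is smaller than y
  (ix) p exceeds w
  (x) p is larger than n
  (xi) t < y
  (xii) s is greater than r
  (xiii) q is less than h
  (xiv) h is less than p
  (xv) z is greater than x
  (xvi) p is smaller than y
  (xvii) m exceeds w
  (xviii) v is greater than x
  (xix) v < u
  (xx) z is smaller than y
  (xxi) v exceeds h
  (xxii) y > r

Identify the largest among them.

u

Chaining downward from u: directly below it, y, v; then r, t, m, h, x, s, z, p; then k, w, q, n.
That covers every other element, and nothing is given above u, so u is the largest.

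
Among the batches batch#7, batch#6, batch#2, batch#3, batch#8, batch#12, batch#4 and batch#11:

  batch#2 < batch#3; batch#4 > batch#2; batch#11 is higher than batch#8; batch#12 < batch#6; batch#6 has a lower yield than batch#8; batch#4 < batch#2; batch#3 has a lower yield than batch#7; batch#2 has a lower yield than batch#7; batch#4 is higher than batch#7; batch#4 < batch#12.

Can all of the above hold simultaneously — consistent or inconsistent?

We have batch#4 < batch#2 stated directly, yet also batch#2 < batch#3 < batch#7 < batch#4 by chaining the others — so batch#2 < batch#4. Contradiction.

inconsistent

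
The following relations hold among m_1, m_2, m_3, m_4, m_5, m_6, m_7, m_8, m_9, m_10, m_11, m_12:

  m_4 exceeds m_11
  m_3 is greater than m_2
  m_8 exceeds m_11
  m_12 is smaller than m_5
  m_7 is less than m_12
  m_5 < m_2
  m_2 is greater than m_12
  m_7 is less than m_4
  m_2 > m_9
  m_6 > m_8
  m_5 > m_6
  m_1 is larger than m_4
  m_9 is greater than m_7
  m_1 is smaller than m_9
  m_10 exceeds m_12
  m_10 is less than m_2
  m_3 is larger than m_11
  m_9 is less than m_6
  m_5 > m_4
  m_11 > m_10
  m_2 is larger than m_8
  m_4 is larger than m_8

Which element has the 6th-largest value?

The consecutive relations fix a unique order: m_7 < m_12 < m_10 < m_11 < m_8 < m_4 < m_1 < m_9 < m_6 < m_5 < m_2 < m_3.
Counting 6 from the largest end gives m_1.

m_1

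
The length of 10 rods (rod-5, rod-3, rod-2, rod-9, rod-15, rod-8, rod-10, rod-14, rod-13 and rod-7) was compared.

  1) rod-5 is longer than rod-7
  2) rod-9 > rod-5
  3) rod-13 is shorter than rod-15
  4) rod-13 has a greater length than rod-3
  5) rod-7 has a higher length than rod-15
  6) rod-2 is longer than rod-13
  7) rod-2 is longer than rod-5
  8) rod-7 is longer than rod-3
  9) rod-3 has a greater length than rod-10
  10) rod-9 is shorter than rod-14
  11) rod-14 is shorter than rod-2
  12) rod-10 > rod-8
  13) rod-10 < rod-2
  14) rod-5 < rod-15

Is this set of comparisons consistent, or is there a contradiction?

inconsistent

Chaining the given relations yields rod-15 < rod-7 < rod-5, so rod-15 < rod-5. But one relation states rod-5 < rod-15. These cannot both hold.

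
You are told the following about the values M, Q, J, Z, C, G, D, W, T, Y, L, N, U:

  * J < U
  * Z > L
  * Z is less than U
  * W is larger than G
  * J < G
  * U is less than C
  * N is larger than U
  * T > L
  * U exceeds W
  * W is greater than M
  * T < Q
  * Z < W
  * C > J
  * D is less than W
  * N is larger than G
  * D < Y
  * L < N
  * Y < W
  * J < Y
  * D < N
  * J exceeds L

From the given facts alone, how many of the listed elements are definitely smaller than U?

8

Directly below U: J, Z, W.
One step further: L, D, M, Y, G (8 so far).
Nothing else is reachable below U; 8 in all.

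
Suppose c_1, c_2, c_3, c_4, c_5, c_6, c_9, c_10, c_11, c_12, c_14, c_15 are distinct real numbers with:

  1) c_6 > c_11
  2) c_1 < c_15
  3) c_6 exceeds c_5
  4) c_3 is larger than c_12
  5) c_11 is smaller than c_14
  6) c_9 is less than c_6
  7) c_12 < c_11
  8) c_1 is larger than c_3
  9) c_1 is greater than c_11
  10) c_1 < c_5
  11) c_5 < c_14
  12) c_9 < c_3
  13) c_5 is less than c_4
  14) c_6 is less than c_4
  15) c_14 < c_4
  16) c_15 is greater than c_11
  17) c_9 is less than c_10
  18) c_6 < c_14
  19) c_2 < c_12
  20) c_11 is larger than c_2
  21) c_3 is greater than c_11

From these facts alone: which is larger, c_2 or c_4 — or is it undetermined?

Chaining the given relations: c_2 < c_12 < c_11 < c_3 < c_1 < c_5 < c_6 < c_14 < c_4.
So c_4 is larger.

c_4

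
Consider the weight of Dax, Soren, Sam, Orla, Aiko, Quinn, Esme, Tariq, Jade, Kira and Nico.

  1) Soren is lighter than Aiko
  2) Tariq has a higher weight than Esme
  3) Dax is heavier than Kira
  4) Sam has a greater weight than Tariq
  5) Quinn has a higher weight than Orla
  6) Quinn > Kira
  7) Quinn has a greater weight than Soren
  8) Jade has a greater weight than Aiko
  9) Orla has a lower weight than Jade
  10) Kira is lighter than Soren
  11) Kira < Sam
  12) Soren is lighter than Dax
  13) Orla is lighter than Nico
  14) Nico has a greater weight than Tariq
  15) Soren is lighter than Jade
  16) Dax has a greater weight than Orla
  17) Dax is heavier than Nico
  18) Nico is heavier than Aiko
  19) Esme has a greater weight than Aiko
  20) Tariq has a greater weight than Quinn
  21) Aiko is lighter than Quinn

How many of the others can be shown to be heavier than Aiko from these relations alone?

Directly above Aiko: Esme, Quinn, Jade, Nico.
One step further: Tariq, Dax (6 so far).
One step further: Sam (7 so far).
No other element is forced above Aiko by the given relations, so the count is 7.

7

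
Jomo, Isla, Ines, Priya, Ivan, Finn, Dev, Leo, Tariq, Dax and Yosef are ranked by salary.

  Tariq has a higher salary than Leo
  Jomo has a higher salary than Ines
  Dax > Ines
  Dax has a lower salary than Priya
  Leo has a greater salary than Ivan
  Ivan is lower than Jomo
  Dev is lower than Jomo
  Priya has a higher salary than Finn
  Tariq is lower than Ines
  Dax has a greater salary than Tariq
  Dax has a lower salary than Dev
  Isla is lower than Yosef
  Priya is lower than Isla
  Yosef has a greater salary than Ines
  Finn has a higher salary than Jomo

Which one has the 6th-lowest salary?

Dev

The consecutive relations fix a unique order: Ivan < Leo < Tariq < Ines < Dax < Dev < Jomo < Finn < Priya < Isla < Yosef.
Counting 6 from the smallest end gives Dev.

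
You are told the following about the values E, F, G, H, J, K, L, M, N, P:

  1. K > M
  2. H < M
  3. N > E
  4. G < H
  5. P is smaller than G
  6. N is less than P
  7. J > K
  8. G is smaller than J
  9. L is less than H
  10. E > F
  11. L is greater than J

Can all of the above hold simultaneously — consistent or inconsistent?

We have L < H stated directly, yet also H < M < K < J < L by chaining the others — so H < L. Contradiction.

inconsistent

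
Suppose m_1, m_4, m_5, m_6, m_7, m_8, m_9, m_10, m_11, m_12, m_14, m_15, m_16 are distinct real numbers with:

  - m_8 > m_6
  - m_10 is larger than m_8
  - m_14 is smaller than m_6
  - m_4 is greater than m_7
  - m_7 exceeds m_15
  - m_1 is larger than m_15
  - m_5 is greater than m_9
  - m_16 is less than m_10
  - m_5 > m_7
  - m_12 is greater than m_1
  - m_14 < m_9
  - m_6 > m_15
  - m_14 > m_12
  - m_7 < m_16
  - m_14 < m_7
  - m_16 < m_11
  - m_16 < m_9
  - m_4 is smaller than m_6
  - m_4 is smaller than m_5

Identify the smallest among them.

m_1 is not least since m_15 < m_1; m_12 is not least since m_1 < m_12; m_14 is not least since m_12 < m_14; m_7 is not least since m_14 < m_7; m_4 is not least since m_7 < m_4; m_16 is not least since m_7 < m_16; m_6 is not least since m_14 < m_6; m_8 is not least since m_6 < m_8; m_9 is not least since m_14 < m_9; m_5 is not least since m_4 < m_5; m_11 is not least since m_16 < m_11; m_10 is not least since m_16 < m_10.
Only m_15 has nothing below it, so m_15 is the smallest.

m_15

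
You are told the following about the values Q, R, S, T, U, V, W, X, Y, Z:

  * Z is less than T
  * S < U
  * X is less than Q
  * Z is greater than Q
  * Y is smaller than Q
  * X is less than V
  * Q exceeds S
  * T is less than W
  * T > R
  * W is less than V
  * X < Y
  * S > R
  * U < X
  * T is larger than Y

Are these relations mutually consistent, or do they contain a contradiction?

The single ordering R < S < U < X < Y < Q < Z < T < W < V satisfies every listed relation, so no contradiction arises.

consistent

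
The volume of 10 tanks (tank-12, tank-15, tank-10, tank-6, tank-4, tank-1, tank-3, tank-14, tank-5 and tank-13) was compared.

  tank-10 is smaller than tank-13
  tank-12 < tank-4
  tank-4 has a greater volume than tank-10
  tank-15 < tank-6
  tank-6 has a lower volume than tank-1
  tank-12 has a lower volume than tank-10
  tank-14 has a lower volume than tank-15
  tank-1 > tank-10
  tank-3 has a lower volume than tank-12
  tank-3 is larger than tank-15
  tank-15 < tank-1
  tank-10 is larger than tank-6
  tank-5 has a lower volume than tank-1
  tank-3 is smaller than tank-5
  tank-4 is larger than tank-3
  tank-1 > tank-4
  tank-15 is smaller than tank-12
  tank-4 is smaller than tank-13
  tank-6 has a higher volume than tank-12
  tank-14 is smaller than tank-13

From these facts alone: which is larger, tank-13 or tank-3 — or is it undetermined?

tank-13

The relevant relations are tank-3 < tank-12; tank-12 < tank-6; tank-6 < tank-10; tank-10 < tank-4; tank-4 < tank-13.
Chaining these gives tank-3 < tank-12 < tank-6 < tank-10 < tank-4 < tank-13.
So tank-13 is larger.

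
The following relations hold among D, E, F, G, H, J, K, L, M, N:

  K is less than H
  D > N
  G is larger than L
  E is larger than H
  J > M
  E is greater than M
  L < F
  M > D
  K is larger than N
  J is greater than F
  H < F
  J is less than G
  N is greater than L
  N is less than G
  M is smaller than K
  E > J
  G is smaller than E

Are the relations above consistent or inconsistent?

Every relation is compatible with L < N < D < M < K < H < F < J < G < E; the set is consistent.

consistent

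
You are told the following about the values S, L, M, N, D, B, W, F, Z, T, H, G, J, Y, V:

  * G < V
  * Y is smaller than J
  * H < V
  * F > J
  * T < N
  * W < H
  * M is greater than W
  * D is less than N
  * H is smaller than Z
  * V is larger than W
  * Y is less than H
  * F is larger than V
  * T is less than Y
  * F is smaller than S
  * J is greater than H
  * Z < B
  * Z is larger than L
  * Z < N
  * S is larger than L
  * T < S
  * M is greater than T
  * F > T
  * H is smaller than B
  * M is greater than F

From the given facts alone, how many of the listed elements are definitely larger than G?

4

From G the given relations immediately reach V.
From those, F — 2 in total.
From those, M, S — 4 in total.
No other element is forced above G by the given relations, so the count is 4.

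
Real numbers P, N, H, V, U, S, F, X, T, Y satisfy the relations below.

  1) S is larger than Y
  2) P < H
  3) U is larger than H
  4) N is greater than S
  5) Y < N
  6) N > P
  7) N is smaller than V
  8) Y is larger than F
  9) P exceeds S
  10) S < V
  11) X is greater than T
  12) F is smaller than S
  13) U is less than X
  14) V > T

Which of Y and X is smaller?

Following the relations from Y: Y < S < P < H < U < X.
So Y < X; Y is the smaller of the two.

Y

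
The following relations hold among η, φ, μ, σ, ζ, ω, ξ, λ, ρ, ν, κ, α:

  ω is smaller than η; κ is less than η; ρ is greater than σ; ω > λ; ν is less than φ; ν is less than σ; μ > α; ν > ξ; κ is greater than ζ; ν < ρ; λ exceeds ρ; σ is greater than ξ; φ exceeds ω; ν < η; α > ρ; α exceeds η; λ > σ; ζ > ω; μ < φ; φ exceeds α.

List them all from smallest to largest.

The consecutive links are each given: ξ < ν; ν < σ; σ < ρ; ρ < λ; λ < ω; ω < ζ; ζ < κ; κ < η; η < α; α < μ; μ < φ.

ξ < ν < σ < ρ < λ < ω < ζ < κ < η < α < μ < φ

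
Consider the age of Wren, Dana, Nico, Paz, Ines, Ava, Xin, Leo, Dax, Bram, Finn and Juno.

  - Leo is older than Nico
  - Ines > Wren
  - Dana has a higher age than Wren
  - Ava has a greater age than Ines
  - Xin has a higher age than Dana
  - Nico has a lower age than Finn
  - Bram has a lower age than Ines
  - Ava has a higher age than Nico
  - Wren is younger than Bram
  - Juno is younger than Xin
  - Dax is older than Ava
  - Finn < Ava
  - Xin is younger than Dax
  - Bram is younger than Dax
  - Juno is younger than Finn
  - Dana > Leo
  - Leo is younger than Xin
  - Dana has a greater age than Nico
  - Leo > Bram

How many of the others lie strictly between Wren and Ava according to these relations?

The relations place Wren below Ava. An element lies strictly between them when it is forced above Wren and also forced below Ava.
Above Wren: {Bram, Ines, Leo, Dana, Xin, Dax}. Below Ava: {Juno, Bram, Ines, Nico, Finn}.
Intersection: {Bram, Ines} — 2.

2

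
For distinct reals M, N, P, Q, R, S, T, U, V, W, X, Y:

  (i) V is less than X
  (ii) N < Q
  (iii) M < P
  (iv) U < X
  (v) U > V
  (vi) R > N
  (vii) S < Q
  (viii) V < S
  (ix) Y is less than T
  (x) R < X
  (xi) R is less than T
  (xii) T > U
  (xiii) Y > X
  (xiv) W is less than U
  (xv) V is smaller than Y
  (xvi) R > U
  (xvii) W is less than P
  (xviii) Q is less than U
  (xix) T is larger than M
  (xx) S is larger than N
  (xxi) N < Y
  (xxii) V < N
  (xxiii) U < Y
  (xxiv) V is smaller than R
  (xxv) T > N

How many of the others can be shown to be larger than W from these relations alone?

The elements the relations force above W are U, R, X, Y, P, T — no chain reaches any other.
That is 6.

6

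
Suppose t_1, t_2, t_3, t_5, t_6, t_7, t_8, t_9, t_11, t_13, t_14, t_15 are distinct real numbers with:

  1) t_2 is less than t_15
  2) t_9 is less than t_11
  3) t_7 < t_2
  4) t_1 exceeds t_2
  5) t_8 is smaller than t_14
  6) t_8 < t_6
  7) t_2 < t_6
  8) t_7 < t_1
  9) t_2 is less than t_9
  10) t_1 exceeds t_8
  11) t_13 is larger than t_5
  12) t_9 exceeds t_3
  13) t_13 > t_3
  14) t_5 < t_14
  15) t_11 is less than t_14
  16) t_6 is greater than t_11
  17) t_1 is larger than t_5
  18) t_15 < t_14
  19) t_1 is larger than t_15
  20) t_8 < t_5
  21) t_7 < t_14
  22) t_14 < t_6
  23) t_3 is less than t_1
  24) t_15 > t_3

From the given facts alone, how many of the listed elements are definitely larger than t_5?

4

Directly above t_5: t_13, t_14, t_1.
One step further: t_6 (4 so far).
Nothing else is reachable above t_5; 4 in all.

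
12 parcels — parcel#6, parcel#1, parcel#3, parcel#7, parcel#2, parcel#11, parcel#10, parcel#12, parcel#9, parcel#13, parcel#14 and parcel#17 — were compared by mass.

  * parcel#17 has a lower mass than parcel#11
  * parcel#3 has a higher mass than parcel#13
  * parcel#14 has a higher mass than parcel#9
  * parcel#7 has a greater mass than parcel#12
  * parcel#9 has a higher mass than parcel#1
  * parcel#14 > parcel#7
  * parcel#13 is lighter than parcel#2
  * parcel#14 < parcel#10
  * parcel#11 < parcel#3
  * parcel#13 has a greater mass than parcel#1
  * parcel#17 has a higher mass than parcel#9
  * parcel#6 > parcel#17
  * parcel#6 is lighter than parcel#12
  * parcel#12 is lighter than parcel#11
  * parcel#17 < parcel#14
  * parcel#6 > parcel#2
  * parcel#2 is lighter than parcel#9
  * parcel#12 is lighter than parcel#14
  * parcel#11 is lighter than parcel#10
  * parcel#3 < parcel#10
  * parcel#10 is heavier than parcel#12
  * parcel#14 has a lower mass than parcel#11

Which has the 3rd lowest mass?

parcel#2

Chaining the given pairs: parcel#1 < parcel#13 < parcel#2 < parcel#9 < parcel#17 < parcel#6 < parcel#12 < parcel#7 < parcel#14 < parcel#11 < parcel#3 < parcel#10.
The 3rd smallest is parcel#2.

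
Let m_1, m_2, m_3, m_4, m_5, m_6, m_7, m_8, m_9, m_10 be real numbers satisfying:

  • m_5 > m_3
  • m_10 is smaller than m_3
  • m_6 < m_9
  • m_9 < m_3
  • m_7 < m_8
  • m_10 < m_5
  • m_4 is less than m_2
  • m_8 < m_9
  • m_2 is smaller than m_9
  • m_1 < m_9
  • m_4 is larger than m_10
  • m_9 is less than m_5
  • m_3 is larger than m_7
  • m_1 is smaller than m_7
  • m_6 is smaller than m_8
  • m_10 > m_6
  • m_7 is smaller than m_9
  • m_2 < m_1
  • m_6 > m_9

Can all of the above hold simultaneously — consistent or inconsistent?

inconsistent

We have m_9 < m_6 stated directly, yet also m_6 < m_10 < m_4 < m_2 < m_1 < m_7 < m_8 < m_9 by chaining the others — so m_6 < m_9. Contradiction.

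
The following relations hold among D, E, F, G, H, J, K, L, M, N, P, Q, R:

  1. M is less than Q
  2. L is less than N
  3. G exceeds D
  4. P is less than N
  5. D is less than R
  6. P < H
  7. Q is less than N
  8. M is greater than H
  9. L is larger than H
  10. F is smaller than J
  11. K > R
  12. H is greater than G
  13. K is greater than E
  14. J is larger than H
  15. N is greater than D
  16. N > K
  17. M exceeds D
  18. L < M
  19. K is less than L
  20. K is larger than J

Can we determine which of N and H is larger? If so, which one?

Chaining the given relations: H < J < K < L < M < Q < N.
So N is larger.

N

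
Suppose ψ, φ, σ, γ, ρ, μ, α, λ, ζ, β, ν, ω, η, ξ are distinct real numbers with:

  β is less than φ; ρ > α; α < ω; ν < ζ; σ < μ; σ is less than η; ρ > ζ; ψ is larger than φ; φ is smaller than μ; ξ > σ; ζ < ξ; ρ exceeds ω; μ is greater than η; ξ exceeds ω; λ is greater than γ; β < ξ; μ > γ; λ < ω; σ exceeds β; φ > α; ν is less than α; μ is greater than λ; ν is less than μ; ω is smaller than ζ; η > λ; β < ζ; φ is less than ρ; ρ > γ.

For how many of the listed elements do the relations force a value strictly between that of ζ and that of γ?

2

Chaining upward from γ reaches: λ, ω, η, μ, ρ, ξ.
Chaining downward from ζ reaches: ν, β, α, λ, ω.
Strictly between γ and ζ are those in both lists: λ, ω — 2 elements.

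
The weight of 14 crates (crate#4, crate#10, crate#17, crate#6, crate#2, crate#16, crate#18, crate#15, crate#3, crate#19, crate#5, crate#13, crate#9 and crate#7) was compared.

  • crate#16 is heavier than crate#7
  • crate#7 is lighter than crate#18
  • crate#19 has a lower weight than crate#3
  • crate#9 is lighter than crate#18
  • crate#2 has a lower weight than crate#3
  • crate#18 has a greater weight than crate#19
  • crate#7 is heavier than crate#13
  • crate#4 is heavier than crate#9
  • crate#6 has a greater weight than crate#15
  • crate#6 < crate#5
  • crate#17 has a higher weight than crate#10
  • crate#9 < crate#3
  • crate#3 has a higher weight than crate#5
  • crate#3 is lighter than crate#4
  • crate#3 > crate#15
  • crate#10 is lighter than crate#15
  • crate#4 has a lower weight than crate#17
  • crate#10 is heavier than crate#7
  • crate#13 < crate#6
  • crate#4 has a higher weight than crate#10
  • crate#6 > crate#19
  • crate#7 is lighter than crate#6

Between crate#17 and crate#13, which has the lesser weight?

crate#13

Link the given pairs in sequence: crate#13 < crate#7; crate#7 < crate#10; crate#10 < crate#15; crate#15 < crate#6; crate#6 < crate#5; crate#5 < crate#3; crate#3 < crate#4; crate#4 < crate#17.
Together: crate#13 < crate#7 < crate#10 < crate#15 < crate#6 < crate#5 < crate#3 < crate#4 < crate#17.
So crate#13 < crate#17; crate#13 is the lighter of the two.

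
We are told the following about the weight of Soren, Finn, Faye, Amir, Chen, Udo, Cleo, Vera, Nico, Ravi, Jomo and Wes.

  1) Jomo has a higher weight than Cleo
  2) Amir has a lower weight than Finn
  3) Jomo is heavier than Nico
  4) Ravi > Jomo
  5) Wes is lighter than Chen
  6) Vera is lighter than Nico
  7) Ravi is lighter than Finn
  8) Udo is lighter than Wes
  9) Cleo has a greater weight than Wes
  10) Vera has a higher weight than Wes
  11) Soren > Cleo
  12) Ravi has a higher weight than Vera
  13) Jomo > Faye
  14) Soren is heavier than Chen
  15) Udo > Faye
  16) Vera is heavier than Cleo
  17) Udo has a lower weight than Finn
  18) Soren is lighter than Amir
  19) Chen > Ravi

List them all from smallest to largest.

Faye < Udo < Wes < Cleo < Vera < Nico < Jomo < Ravi < Chen < Soren < Amir < Finn

Each adjacent pair is fixed by a given relation: Faye < Udo; Udo < Wes; Wes < Cleo; Cleo < Vera; Vera < Nico; Nico < Jomo; Jomo < Ravi; Ravi < Chen; Chen < Soren; Soren < Amir; Amir < Finn. Chaining them end to end gives the full order.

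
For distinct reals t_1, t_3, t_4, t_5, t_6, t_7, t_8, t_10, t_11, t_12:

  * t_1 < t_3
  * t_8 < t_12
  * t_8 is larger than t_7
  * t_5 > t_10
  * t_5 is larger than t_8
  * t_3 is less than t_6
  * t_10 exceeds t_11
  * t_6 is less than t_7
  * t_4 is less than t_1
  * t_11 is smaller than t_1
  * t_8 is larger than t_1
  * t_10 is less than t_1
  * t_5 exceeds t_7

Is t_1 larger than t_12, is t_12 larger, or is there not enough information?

t_12

The relevant relations are t_1 < t_3; t_3 < t_6; t_6 < t_7; t_7 < t_8; t_8 < t_12.
Together: t_1 < t_3 < t_6 < t_7 < t_8 < t_12.
So t_12 is larger.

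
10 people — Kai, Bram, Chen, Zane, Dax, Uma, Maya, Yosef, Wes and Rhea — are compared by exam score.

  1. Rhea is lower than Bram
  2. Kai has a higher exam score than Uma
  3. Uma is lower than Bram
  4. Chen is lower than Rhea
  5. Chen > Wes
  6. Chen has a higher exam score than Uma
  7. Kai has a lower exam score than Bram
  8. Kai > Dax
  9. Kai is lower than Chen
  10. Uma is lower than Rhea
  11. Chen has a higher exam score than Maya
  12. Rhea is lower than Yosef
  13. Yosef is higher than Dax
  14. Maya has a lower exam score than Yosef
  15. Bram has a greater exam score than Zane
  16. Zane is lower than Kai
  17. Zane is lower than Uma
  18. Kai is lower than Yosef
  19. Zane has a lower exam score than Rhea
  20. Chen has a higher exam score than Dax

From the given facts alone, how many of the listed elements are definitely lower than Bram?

Directly below Bram: Zane, Uma, Kai, Rhea.
One step further: Dax, Chen (6 so far).
One step further: Wes, Maya (8 so far).
No other element is forced below Bram by the given relations, so the count is 8.

8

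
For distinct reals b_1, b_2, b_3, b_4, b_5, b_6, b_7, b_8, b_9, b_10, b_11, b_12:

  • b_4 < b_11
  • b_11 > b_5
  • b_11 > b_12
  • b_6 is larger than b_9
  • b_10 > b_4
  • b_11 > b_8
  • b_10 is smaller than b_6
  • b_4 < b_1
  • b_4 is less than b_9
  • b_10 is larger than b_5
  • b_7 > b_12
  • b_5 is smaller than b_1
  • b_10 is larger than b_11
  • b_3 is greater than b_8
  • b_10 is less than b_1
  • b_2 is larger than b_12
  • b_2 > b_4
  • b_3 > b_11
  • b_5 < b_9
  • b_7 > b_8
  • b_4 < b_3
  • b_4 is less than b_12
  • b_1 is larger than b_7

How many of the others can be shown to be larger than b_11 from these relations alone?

4

From b_11 the given relations immediately reach b_10, b_3.
From those, b_1, b_6 — 4 in total.
Nothing else is reachable above b_11; 4 in all.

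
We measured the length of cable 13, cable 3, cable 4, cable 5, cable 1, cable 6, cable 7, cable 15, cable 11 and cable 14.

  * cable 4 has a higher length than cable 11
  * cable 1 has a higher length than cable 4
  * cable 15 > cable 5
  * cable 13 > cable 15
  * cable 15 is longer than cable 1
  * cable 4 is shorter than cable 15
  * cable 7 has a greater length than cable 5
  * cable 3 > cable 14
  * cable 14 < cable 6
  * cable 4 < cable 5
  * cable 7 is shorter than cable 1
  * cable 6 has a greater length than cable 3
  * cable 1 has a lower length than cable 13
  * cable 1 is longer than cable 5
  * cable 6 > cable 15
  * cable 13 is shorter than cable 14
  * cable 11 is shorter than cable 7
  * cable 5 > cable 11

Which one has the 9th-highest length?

Piecing the relations together gives one ordering: cable 11 < cable 4 < cable 5 < cable 7 < cable 1 < cable 15 < cable 13 < cable 14 < cable 3 < cable 6.
The 9th largest is cable 4.

cable 4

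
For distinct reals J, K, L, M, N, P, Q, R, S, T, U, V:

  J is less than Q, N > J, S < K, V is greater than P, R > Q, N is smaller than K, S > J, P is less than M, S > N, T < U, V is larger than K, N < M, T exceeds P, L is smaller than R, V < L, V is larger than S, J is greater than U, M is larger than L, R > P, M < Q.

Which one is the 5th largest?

V

Piecing the relations together gives one ordering: P < T < U < J < N < S < K < V < L < M < Q < R.
Counting 5 from the largest end gives V.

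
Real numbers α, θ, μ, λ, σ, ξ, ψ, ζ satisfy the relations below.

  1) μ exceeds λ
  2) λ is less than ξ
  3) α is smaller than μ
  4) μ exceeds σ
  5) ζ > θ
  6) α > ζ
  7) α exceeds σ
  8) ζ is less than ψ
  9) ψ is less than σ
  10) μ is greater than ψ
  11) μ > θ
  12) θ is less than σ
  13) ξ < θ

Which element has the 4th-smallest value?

ζ

Piecing the relations together gives one ordering: λ < ξ < θ < ζ < ψ < σ < α < μ.
Counting 4 from the smallest end gives ζ.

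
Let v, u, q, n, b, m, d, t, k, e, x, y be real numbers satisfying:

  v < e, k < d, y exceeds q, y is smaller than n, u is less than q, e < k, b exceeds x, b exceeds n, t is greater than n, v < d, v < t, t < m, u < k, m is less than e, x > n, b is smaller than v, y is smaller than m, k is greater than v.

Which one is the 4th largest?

Piecing the relations together gives one ordering: u < q < y < n < x < b < v < t < m < e < k < d.
Counting 4 from the largest end gives m.

m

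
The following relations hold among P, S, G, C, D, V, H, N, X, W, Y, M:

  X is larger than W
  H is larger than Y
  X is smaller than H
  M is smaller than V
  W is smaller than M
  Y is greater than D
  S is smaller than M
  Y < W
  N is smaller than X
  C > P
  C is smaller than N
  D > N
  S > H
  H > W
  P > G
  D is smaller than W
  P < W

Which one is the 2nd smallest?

Chaining the given pairs: G < P < C < N < D < Y < W < X < H < S < M < V.
The 2nd smallest is P.

P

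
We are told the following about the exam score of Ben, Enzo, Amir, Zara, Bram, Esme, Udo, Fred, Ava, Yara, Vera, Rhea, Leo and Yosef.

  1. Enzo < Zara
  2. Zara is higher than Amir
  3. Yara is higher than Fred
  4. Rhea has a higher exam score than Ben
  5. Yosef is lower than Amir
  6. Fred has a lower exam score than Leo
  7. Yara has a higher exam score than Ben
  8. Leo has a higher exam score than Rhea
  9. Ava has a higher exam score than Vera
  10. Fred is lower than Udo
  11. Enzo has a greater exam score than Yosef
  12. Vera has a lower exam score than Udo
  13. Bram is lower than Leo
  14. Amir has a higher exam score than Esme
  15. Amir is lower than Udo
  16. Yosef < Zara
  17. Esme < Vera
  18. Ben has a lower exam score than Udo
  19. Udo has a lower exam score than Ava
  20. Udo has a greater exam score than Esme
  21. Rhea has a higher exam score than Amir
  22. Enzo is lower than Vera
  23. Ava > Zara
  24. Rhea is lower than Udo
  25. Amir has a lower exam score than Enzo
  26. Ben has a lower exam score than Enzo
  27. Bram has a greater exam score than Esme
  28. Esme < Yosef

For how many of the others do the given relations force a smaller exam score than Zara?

From Zara the given relations immediately reach Yosef, Amir, Enzo.
From those, Esme, Ben — 5 in total.
Nothing else is reachable below Zara; 5 in all.

5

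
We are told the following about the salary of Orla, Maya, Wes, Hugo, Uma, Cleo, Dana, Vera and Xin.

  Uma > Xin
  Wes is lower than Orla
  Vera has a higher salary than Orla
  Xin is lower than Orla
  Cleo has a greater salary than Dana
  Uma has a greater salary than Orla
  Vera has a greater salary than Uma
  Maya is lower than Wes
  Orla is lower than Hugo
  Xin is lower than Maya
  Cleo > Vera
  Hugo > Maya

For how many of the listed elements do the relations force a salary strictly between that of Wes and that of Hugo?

1

The relations place Wes below Hugo. An element lies strictly between them when it is forced above Wes and also forced below Hugo.
Above Wes: {Orla, Uma, Vera, Cleo}. Below Hugo: {Xin, Maya, Orla}.
Intersection: {Orla} — 1.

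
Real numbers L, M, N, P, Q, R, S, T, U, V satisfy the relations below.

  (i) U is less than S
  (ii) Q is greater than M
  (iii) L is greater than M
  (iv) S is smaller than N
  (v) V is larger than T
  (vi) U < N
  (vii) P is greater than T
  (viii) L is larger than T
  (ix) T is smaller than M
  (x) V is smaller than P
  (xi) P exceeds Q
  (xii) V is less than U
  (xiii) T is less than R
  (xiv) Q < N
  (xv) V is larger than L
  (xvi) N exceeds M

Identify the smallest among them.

Chaining upward from T: directly above it, M, L, V, R, P; then Q, U, N; then S.
That covers every other element, and nothing is given below T, so T is the smallest.

T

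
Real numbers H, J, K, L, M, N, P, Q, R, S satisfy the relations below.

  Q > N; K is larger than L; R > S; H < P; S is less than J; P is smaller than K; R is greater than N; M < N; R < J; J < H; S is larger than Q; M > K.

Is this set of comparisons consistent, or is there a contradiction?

inconsistent

Chaining the given relations yields K < M < N < Q < S < R < J < H < P, so K < P. But one relation states P < K. These cannot both hold.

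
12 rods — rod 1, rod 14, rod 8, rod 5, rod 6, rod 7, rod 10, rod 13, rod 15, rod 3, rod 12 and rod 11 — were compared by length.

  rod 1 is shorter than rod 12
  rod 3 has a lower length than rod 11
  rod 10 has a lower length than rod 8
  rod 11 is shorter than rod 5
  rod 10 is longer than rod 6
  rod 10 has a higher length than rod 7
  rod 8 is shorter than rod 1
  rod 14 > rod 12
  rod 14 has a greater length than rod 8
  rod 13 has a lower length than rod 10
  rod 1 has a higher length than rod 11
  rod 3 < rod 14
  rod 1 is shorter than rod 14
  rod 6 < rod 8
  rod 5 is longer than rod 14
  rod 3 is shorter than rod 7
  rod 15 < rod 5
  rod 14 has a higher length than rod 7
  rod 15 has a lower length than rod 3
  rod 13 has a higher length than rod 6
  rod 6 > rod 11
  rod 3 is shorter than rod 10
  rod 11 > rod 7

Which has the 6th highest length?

rod 10

The consecutive relations fix a unique order: rod 15 < rod 3 < rod 7 < rod 11 < rod 6 < rod 13 < rod 10 < rod 8 < rod 1 < rod 12 < rod 14 < rod 5.
Counting 6 from the largest end gives rod 10.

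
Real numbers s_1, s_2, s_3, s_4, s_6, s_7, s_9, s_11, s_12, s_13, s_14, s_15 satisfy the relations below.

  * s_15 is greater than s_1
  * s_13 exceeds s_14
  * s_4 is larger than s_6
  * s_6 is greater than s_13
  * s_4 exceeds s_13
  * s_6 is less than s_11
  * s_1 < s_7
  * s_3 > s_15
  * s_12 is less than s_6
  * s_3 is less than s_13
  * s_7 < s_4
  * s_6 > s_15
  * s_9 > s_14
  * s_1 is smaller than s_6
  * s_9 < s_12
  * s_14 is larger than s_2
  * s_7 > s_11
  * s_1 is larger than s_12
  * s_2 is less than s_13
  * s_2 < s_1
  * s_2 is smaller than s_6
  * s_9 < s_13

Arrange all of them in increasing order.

The consecutive links are each given: s_2 < s_14; s_14 < s_9; s_9 < s_12; s_12 < s_1; s_1 < s_15; s_15 < s_3; s_3 < s_13; s_13 < s_6; s_6 < s_11; s_11 < s_7; s_7 < s_4.

s_2 < s_14 < s_9 < s_12 < s_1 < s_15 < s_3 < s_13 < s_6 < s_11 < s_7 < s_4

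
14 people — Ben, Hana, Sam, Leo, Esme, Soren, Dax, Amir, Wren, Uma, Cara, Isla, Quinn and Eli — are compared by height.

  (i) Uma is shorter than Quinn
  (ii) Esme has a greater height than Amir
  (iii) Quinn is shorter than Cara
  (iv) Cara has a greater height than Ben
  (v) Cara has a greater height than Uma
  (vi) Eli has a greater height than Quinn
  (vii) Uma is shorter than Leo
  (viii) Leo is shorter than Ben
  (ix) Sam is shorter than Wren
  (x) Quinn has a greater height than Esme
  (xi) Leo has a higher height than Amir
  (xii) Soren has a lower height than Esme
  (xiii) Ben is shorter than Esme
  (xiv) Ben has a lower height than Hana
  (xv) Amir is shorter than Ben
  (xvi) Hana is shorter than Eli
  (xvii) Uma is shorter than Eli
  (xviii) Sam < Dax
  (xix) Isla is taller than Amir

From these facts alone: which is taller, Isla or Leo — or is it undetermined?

Following every chain through Leo: above Leo we get Ben, Hana, Esme, Quinn, Eli, Cara; below Leo we get Amir, Uma.
Isla is not reached, and no chain runs the other way from Isla to Leo.
So the given relations leave the order of Leo and Isla undetermined.

undetermined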